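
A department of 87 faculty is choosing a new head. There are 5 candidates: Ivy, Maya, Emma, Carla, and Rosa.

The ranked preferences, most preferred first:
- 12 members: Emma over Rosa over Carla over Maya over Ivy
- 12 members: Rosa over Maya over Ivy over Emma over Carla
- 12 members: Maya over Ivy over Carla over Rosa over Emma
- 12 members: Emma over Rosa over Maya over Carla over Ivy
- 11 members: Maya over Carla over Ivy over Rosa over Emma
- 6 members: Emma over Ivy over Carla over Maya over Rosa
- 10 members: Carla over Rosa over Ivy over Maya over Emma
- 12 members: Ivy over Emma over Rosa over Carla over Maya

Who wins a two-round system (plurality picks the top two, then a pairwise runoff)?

Maya

Round 1 first-place votes: Ivy 12, Maya 23, Emma 30, Carla 10, Rosa 12. Emma and Maya advance.
Runoff: Emma is ranked above Maya on 42 ballots, Maya above Emma on 45.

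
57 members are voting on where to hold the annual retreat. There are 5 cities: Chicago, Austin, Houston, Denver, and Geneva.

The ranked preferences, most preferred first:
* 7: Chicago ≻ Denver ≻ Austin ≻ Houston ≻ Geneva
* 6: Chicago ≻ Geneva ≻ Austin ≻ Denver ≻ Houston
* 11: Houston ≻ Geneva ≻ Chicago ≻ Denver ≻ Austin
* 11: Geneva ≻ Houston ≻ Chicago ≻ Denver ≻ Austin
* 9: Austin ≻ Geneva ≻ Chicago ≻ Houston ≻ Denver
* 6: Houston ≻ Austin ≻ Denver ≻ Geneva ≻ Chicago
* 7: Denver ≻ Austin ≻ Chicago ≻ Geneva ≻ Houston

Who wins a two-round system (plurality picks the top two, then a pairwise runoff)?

Chicago

Round 1 first-place votes: Chicago 13, Austin 9, Houston 17, Denver 7, Geneva 11. Houston and Chicago advance.
Runoff: Houston is ranked above Chicago on 28 ballots, Chicago above Houston on 29.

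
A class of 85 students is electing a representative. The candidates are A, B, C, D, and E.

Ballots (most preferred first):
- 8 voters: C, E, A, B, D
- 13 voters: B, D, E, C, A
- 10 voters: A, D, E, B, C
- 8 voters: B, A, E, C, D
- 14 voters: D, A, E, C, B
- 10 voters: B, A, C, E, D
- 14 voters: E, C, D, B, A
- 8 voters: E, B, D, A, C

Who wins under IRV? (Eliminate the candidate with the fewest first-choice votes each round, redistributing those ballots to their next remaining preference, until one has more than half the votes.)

Round 1: A 10, B 31, C 8, D 14, E 22. C eliminated.
Round 2: A 10, B 31, D 14, E 30. A eliminated.
Round 3: B 31, D 24, E 30. D eliminated.
Round 4: B 31, E 54. E has a majority (≥43).

E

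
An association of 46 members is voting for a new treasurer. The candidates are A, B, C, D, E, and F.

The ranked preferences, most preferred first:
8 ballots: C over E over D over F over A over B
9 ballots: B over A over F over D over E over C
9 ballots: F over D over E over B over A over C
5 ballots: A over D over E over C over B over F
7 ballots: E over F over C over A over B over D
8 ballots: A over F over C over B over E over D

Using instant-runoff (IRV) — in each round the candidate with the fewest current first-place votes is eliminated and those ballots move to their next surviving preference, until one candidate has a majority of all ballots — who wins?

F

Round 1: A 13, B 9, C 8, D 0, E 7, F 9. D eliminated.
Round 2: A 13, B 9, C 8, E 7, F 9. E eliminated.
Round 3: A 13, B 9, C 8, F 16. C eliminated.
Round 4: A 13, B 9, F 24. F has a majority (≥24).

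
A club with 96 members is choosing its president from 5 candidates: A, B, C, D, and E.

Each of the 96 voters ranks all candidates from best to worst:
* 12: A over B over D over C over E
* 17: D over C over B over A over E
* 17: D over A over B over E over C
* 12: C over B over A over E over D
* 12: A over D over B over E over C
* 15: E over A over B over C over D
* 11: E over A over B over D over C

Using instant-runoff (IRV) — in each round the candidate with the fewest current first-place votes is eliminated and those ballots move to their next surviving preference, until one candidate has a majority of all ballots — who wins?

Round 1: A 24, B 0, C 12, D 34, E 26. B eliminated.
Round 2: A 24, C 12, D 34, E 26. C eliminated.
Round 3: A 36, D 34, E 26. E eliminated.
Round 4: A 62, D 34. A has a majority (≥49).

A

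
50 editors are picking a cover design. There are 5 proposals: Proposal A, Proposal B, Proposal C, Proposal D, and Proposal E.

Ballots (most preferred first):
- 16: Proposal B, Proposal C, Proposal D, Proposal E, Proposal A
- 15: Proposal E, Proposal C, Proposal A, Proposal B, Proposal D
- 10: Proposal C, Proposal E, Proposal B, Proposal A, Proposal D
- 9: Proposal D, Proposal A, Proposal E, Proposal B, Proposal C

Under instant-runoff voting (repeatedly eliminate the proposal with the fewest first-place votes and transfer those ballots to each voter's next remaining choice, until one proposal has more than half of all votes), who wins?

Proposal E

Round 1: Proposal A 0, Proposal B 16, Proposal C 10, Proposal D 9, Proposal E 15. Proposal A eliminated.
Round 2: Proposal B 16, Proposal C 10, Proposal D 9, Proposal E 15. Proposal D eliminated.
Round 3: Proposal B 16, Proposal C 10, Proposal E 24. Proposal C eliminated.
Round 4: Proposal B 16, Proposal E 34. Proposal E has a majority (≥26).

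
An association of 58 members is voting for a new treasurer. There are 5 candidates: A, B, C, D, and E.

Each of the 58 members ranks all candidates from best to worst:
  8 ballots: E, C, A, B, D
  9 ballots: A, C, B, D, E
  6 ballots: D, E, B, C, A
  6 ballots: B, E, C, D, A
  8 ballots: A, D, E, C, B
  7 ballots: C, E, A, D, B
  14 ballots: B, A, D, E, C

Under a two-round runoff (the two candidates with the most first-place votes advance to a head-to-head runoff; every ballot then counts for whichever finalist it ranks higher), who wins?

Round 1 first-place votes: A 17, B 20, C 7, D 6, E 8. B and A advance.
Runoff: B is ranked above A on 26 ballots, A above B on 32.

A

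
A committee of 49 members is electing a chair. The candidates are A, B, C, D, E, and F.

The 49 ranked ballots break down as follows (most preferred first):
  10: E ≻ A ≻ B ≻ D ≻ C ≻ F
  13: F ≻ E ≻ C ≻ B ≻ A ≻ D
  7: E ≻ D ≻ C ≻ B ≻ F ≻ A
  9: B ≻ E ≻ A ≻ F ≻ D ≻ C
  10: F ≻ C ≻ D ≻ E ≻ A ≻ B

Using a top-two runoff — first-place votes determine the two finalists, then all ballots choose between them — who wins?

Round 1 first-place votes: A 0, B 9, C 0, D 0, E 17, F 23. F and E advance.
Runoff: F is ranked above E on 23 ballots, E above F on 26.

E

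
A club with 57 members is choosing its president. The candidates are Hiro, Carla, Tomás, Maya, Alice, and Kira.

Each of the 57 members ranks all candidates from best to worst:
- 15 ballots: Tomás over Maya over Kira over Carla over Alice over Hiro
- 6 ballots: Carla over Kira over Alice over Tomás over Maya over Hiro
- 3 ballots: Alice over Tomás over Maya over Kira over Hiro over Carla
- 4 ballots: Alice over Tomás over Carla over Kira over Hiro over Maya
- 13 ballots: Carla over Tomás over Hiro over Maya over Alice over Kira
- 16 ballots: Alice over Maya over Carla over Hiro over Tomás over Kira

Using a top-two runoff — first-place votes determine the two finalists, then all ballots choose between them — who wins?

Round 1 first-place votes: Hiro 0, Carla 19, Tomás 15, Maya 0, Alice 23, Kira 0. Alice and Carla advance.
Runoff: Alice is ranked above Carla on 23 ballots, Carla above Alice on 34.

Carla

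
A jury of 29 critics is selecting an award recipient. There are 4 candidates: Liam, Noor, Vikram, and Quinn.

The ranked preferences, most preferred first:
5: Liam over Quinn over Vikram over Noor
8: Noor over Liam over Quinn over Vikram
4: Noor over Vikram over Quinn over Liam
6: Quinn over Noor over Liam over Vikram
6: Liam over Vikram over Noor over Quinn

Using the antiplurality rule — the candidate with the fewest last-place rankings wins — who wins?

Liam

Last-place votes: Liam 4, Noor 5, Vikram 14, Quinn 6.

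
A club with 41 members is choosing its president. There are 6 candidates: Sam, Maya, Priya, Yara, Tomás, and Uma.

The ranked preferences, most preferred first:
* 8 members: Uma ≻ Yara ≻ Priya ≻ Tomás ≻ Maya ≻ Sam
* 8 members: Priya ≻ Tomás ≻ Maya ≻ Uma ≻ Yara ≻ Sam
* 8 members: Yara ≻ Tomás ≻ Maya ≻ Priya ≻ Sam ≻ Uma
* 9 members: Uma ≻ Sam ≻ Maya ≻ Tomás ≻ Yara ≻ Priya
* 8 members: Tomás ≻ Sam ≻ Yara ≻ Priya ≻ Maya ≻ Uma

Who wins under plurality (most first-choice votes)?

First-place votes: Sam 0, Maya 0, Priya 8, Yara 8, Tomás 8, Uma 17.

Uma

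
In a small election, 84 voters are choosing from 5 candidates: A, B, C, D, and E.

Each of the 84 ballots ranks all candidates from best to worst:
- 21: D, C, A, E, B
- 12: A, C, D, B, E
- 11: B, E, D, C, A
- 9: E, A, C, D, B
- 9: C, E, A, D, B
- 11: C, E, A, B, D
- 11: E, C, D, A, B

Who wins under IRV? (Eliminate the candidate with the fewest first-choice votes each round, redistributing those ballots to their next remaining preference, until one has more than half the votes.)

C

Round 1: A 12, B 11, C 20, D 21, E 20. B eliminated.
Round 2: A 12, C 20, D 21, E 31. A eliminated.
Round 3: C 32, D 21, E 31. D eliminated.
Round 4: C 53, E 31. C has a majority (≥43).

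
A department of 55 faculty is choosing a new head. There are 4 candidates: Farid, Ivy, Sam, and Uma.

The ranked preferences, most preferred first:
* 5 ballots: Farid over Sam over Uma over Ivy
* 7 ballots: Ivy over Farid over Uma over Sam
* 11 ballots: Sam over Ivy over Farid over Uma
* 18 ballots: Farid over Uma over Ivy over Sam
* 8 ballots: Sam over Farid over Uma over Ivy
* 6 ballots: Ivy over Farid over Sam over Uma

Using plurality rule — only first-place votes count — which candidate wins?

First-place votes: Farid 23, Ivy 13, Sam 19, Uma 0.

Farid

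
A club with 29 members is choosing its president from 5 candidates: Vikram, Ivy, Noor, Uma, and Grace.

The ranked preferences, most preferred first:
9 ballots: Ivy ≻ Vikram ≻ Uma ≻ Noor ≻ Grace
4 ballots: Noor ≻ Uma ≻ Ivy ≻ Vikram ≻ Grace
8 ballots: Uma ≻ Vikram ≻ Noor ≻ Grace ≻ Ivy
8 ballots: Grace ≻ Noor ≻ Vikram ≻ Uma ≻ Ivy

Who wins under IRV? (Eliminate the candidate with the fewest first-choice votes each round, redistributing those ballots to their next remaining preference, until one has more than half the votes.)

Uma

Round 1: Vikram 0, Ivy 9, Noor 4, Uma 8, Grace 8. Vikram eliminated.
Round 2: Ivy 9, Noor 4, Uma 8, Grace 8. Noor eliminated.
Round 3: Ivy 9, Uma 12, Grace 8. Grace eliminated.
Round 4: Ivy 9, Uma 20. Uma has a majority (≥15).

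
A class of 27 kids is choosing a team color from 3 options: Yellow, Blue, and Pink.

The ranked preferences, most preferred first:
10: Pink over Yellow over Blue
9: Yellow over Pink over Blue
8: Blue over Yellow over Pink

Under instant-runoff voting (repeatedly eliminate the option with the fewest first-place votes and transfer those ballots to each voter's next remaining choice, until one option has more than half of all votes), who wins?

Yellow

Round 1: Yellow 9, Blue 8, Pink 10. Blue eliminated.
Round 2: Yellow 17, Pink 10. Yellow has a majority (≥14).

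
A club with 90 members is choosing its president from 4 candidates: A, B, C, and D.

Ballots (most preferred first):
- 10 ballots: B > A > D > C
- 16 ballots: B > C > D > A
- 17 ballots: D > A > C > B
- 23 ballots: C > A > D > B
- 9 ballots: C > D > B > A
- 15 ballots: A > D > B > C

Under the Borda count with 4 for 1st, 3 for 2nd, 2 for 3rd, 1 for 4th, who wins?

A: 10×3 + 16×1 + 17×3 + 23×3 + 9×1 + 15×4 = 235
B: 10×4 + 16×4 + 17×1 + 23×1 + 9×2 + 15×2 = 192
C: 10×1 + 16×3 + 17×2 + 23×4 + 9×4 + 15×1 = 235
D: 10×2 + 16×2 + 17×4 + 23×2 + 9×3 + 15×3 = 238

D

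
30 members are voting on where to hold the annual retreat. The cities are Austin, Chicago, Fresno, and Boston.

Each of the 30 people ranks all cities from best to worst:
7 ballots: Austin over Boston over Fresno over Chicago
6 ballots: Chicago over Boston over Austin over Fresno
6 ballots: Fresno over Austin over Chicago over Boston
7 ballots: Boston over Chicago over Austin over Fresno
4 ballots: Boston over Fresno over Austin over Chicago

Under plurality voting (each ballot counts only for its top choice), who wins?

First-place votes: Austin 7, Chicago 6, Fresno 6, Boston 11.

Boston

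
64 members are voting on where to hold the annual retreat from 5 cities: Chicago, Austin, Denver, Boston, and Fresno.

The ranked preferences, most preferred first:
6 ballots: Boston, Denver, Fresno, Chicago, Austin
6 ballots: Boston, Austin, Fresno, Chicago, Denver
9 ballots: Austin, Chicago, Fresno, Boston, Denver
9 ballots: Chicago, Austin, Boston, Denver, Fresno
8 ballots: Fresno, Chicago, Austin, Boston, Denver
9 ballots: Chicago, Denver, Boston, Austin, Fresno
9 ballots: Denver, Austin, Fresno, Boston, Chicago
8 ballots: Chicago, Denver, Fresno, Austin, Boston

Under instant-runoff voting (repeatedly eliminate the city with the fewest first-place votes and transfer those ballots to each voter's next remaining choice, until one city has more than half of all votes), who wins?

Chicago

Round 1: Chicago 26, Austin 9, Denver 9, Boston 12, Fresno 8. Fresno eliminated.
Round 2: Chicago 34, Austin 9, Denver 9, Boston 12. Chicago has a majority (≥33).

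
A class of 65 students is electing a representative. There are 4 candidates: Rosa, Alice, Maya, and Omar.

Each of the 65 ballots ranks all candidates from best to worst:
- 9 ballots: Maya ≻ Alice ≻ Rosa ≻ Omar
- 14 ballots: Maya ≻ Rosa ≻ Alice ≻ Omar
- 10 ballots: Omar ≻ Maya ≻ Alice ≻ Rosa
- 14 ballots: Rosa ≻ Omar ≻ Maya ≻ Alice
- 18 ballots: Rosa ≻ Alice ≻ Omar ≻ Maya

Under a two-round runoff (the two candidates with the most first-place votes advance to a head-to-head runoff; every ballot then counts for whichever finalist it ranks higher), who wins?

Maya

Round 1 first-place votes: Rosa 32, Alice 0, Maya 23, Omar 10. Rosa and Maya advance.
Runoff: Rosa is ranked above Maya on 32 ballots, Maya above Rosa on 33.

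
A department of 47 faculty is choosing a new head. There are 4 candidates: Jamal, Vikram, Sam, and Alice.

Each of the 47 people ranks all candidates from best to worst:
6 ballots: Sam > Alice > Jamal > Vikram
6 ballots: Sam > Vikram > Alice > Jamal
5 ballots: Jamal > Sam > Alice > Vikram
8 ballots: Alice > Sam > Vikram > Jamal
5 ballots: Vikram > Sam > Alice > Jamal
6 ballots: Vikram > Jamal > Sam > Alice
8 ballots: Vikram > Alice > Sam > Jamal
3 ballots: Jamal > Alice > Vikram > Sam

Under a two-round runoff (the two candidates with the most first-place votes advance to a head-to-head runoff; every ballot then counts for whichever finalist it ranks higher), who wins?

Round 1 first-place votes: Jamal 8, Vikram 19, Sam 12, Alice 8. Vikram and Sam advance.
Runoff: Vikram is ranked above Sam on 22 ballots, Sam above Vikram on 25.

Sam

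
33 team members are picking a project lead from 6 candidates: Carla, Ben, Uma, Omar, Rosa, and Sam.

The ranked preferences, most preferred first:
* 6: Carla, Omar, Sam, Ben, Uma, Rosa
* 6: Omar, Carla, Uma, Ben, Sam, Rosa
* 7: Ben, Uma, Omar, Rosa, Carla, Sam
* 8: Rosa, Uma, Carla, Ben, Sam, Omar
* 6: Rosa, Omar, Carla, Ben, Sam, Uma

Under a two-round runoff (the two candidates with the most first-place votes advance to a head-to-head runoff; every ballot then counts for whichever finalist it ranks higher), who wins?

Round 1 first-place votes: Carla 6, Ben 7, Uma 0, Omar 6, Rosa 14, Sam 0. Rosa and Ben advance.
Runoff: Rosa is ranked above Ben on 14 ballots, Ben above Rosa on 19.

Ben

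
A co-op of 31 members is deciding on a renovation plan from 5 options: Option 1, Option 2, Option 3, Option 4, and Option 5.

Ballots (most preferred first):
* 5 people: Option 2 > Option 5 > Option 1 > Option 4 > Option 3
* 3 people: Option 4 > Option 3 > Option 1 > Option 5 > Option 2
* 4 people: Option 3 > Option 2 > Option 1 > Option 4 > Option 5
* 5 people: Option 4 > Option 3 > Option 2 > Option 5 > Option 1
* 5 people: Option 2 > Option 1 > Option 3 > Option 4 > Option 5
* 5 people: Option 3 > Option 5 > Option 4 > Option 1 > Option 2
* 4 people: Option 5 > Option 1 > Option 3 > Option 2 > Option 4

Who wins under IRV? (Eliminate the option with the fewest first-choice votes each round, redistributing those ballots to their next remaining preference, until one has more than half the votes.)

Option 3

Round 1: Option 1 0, Option 2 10, Option 3 9, Option 4 8, Option 5 4. Option 1 eliminated.
Round 2: Option 2 10, Option 3 9, Option 4 8, Option 5 4. Option 5 eliminated.
Round 3: Option 2 10, Option 3 13, Option 4 8. Option 4 eliminated.
Round 4: Option 2 10, Option 3 21. Option 3 has a majority (≥16).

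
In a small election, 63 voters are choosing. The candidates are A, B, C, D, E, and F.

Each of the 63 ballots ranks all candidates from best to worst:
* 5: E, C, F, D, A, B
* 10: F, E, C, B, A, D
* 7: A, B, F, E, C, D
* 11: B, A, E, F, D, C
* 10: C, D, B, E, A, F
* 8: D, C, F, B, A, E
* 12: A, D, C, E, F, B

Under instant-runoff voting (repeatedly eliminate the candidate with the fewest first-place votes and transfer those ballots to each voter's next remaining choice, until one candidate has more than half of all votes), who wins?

C

Round 1: A 19, B 11, C 10, D 8, E 5, F 10. E eliminated.
Round 2: A 19, B 11, C 15, D 8, F 10. D eliminated.
Round 3: A 19, B 11, C 23, F 10. F eliminated.
Round 4: A 19, B 11, C 33. C has a majority (≥32).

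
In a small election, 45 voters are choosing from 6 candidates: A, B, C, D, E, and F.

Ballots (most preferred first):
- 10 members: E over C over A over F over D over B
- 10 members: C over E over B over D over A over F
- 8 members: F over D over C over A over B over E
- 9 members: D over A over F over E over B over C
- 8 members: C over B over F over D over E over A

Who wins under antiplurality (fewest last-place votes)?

D

Last-place votes: A 8, B 10, C 9, D 0, E 8, F 10.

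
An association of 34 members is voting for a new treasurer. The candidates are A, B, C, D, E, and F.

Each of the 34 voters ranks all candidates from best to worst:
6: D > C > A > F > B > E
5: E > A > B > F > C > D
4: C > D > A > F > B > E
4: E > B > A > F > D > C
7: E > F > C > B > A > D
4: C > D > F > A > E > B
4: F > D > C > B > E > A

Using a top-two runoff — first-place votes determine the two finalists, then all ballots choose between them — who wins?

C

Round 1 first-place votes: A 0, B 0, C 8, D 6, E 16, F 4. E and C advance.
Runoff: E is ranked above C on 16 ballots, C above E on 18.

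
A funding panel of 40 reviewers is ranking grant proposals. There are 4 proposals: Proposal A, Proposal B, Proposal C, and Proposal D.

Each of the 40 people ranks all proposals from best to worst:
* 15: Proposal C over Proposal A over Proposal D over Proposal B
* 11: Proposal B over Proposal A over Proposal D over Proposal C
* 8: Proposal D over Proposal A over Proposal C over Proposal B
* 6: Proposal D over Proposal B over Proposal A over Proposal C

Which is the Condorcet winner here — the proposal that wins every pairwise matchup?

Proposal A vs Proposal B: 23–17
Proposal A vs Proposal C: 25–15
Proposal A vs Proposal D: 26–14
Proposal A beats every other proposal.

Proposal A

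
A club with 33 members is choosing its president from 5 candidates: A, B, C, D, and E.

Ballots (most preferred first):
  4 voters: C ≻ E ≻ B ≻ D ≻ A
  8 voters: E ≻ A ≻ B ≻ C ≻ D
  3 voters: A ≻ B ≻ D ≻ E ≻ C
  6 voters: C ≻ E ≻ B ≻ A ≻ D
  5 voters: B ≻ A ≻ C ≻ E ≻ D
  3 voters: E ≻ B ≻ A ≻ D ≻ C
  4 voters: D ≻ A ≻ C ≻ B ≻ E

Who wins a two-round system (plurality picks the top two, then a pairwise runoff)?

Round 1 first-place votes: A 3, B 5, C 10, D 4, E 11. E and C advance.
Runoff: E is ranked above C on 14 ballots, C above E on 19.

C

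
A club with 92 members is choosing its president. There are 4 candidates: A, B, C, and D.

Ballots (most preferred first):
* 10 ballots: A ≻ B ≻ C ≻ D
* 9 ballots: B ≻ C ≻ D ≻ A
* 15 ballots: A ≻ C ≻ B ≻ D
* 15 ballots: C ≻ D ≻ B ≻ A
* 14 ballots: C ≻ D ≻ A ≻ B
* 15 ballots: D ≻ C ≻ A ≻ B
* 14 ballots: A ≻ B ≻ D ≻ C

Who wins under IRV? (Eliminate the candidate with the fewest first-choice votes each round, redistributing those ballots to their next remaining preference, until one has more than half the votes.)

C

Round 1: A 39, B 9, C 29, D 15. B eliminated.
Round 2: A 39, C 38, D 15. D eliminated.
Round 3: A 39, C 53. C has a majority (≥47).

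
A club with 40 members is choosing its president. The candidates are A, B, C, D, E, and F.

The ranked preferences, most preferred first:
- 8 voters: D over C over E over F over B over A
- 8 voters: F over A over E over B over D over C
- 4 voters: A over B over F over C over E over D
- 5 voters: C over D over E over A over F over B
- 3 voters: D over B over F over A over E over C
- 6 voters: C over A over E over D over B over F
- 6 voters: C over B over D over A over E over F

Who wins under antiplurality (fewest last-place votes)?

Last-place votes: A 8, B 5, C 11, D 4, E 0, F 12.

E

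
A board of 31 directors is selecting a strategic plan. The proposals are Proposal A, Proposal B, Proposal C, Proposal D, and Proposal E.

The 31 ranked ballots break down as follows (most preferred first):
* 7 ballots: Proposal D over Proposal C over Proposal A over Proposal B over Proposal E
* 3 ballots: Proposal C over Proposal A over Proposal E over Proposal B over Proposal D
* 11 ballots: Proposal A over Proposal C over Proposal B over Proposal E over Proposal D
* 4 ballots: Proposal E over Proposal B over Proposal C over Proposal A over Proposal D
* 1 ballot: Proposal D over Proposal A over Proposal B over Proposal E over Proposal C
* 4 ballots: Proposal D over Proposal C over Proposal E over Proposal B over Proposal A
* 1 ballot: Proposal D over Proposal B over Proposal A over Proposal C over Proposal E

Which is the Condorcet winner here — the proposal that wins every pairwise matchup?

Proposal C

Proposal C vs Proposal A: 18–13
Proposal C vs Proposal B: 25–6
Proposal C vs Proposal D: 18–13
Proposal C vs Proposal E: 26–5
Proposal C beats every other proposal.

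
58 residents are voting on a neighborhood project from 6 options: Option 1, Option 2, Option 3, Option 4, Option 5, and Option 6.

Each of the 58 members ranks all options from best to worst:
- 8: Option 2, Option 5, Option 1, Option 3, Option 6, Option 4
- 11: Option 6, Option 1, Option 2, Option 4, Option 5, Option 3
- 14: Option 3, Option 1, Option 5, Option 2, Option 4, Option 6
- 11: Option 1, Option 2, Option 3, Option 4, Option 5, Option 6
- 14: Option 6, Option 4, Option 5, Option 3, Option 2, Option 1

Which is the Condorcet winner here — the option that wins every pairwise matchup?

Option 1 vs Option 2: 36–22
Option 1 vs Option 3: 30–28
Option 1 vs Option 4: 44–14
Option 1 vs Option 5: 36–22
Option 1 vs Option 6: 33–25
Option 1 beats every other option.

Option 1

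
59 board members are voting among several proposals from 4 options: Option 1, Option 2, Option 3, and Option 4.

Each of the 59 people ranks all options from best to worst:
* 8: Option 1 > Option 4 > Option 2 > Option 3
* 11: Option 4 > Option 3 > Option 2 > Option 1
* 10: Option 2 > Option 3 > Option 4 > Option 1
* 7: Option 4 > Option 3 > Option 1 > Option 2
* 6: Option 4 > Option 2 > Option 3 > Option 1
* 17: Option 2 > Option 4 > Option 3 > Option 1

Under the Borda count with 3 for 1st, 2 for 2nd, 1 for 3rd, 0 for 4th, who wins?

Option 1: 8×3 + 11×0 + 10×0 + 7×1 + 6×0 + 17×0 = 31
Option 2: 8×1 + 11×1 + 10×3 + 7×0 + 6×2 + 17×3 = 112
Option 3: 8×0 + 11×2 + 10×2 + 7×2 + 6×1 + 17×1 = 79
Option 4: 8×2 + 11×3 + 10×1 + 7×3 + 6×3 + 17×2 = 132

Option 4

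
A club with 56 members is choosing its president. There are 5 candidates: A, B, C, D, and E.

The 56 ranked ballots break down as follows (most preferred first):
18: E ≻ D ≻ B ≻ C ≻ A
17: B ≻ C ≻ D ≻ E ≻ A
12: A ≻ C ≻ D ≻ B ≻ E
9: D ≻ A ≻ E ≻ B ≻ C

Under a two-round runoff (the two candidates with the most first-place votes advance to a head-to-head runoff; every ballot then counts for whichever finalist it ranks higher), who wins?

B

Round 1 first-place votes: A 12, B 17, C 0, D 9, E 18. E and B advance.
Runoff: E is ranked above B on 27 ballots, B above E on 29.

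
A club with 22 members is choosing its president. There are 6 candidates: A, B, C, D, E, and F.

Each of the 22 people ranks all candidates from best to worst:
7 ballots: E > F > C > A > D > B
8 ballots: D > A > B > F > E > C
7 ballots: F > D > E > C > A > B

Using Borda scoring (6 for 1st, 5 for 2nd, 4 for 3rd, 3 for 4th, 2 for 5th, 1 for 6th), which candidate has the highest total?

F

A: 7×3 + 8×5 + 7×2 = 75
B: 7×1 + 8×4 + 7×1 = 46
C: 7×4 + 8×1 + 7×3 = 57
D: 7×2 + 8×6 + 7×5 = 97
E: 7×6 + 8×2 + 7×4 = 86
F: 7×5 + 8×3 + 7×6 = 101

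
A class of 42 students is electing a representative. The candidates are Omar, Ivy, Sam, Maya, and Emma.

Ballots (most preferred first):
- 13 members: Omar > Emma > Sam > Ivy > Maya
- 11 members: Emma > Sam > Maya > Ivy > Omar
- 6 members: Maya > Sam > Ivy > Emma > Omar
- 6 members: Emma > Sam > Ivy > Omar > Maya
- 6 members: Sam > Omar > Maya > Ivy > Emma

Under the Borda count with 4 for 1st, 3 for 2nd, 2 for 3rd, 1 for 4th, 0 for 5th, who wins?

Omar: 13×4 + 11×0 + 6×0 + 6×1 + 6×3 = 76
Ivy: 13×1 + 11×1 + 6×2 + 6×2 + 6×1 = 54
Sam: 13×2 + 11×3 + 6×3 + 6×3 + 6×4 = 119
Maya: 13×0 + 11×2 + 6×4 + 6×0 + 6×2 = 58
Emma: 13×3 + 11×4 + 6×1 + 6×4 + 6×0 = 113

Sam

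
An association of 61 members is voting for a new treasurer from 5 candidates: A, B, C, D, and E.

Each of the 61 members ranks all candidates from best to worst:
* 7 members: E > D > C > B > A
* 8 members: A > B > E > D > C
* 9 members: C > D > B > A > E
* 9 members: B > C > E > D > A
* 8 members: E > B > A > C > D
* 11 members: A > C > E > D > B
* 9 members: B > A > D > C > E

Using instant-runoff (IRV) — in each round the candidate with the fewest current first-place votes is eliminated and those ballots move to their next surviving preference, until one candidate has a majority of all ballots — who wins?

Round 1: A 19, B 18, C 9, D 0, E 15. D eliminated.
Round 2: A 19, B 18, C 9, E 15. C eliminated.
Round 3: A 19, B 27, E 15. E eliminated.
Round 4: A 19, B 42. B has a majority (≥31).

B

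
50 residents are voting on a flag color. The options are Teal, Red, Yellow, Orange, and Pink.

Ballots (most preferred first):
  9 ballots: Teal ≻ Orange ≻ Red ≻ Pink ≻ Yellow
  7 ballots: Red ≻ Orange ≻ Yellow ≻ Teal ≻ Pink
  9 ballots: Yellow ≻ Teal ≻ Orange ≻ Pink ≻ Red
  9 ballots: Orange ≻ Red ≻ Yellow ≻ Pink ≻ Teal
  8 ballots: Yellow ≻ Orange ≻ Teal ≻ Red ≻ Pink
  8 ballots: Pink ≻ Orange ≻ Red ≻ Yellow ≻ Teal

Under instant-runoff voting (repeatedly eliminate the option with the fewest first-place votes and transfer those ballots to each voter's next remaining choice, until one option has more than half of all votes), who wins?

Round 1: Teal 9, Red 7, Yellow 17, Orange 9, Pink 8. Red eliminated.
Round 2: Teal 9, Yellow 17, Orange 16, Pink 8. Pink eliminated.
Round 3: Teal 9, Yellow 17, Orange 24. Teal eliminated.
Round 4: Yellow 17, Orange 33. Orange has a majority (≥26).

Orange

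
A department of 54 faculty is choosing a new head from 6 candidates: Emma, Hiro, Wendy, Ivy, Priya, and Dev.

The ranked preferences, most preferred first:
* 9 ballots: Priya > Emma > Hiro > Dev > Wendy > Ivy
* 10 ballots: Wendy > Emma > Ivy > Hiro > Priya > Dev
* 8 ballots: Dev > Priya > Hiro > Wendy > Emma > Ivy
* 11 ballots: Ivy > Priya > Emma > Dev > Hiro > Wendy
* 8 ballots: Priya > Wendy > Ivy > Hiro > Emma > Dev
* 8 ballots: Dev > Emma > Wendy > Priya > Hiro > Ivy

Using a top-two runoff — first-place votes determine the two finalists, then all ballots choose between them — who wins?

Priya

Round 1 first-place votes: Emma 0, Hiro 0, Wendy 10, Ivy 11, Priya 17, Dev 16. Priya and Dev advance.
Runoff: Priya is ranked above Dev on 38 ballots, Dev above Priya on 16.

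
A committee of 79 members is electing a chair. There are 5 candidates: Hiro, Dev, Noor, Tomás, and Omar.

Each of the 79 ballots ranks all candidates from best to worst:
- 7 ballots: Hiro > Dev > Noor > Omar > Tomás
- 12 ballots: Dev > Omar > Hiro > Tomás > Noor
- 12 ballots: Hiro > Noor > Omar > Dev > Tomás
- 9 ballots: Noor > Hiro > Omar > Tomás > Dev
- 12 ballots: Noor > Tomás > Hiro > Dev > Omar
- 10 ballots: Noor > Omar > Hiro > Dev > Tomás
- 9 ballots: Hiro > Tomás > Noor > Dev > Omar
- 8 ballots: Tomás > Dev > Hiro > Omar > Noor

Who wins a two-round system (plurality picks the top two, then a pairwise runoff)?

Round 1 first-place votes: Hiro 28, Dev 12, Noor 31, Tomás 8, Omar 0. Noor and Hiro advance.
Runoff: Noor is ranked above Hiro on 31 ballots, Hiro above Noor on 48.

Hiro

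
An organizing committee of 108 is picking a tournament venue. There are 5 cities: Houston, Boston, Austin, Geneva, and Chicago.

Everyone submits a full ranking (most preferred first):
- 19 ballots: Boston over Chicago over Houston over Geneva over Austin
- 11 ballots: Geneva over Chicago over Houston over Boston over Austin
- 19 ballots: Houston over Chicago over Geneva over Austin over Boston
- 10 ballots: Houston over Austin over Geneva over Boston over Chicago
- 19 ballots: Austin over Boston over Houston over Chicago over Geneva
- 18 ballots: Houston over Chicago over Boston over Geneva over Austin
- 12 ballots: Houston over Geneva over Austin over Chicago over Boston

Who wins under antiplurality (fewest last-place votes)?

Houston

Last-place votes: Houston 0, Boston 31, Austin 48, Geneva 19, Chicago 10.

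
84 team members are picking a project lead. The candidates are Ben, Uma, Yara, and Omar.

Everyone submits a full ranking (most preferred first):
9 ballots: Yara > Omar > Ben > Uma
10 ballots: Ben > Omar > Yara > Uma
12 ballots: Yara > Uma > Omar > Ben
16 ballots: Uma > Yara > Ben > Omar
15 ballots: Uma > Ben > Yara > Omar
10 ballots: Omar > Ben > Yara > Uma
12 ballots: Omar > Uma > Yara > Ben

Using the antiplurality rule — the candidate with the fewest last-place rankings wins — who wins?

Last-place votes: Ben 24, Uma 29, Yara 0, Omar 31.

Yara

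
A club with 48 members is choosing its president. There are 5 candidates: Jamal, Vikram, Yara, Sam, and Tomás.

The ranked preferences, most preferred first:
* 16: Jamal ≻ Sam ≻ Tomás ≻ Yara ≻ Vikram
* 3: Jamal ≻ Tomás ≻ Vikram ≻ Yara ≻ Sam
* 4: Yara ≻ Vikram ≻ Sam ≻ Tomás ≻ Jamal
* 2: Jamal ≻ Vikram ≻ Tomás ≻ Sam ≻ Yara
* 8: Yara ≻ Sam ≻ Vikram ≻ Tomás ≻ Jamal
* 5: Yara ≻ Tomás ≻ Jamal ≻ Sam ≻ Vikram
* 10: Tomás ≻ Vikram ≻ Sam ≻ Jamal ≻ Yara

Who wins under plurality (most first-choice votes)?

Jamal

First-place votes: Jamal 21, Vikram 0, Yara 17, Sam 0, Tomás 10.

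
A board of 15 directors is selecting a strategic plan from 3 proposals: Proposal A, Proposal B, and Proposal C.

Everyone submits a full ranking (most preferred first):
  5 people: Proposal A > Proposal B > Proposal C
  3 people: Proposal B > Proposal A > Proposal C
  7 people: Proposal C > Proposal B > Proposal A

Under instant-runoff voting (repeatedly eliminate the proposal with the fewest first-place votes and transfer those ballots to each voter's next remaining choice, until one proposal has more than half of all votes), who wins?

Proposal A

Round 1: Proposal A 5, Proposal B 3, Proposal C 7. Proposal B eliminated.
Round 2: Proposal A 8, Proposal C 7. Proposal A has a majority (≥8).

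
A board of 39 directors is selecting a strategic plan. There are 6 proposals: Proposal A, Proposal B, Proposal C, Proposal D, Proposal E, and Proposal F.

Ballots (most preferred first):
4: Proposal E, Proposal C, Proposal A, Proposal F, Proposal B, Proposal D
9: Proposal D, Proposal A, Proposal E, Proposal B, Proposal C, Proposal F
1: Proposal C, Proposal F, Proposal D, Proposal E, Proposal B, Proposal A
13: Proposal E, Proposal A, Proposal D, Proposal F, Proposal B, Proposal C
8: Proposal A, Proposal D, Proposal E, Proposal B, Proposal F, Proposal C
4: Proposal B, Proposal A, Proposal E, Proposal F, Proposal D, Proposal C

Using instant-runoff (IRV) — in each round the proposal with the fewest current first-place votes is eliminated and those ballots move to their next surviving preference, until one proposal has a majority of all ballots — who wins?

Proposal A

Round 1: Proposal A 8, Proposal B 4, Proposal C 1, Proposal D 9, Proposal E 17, Proposal F 0. Proposal F eliminated.
Round 2: Proposal A 8, Proposal B 4, Proposal C 1, Proposal D 9, Proposal E 17. Proposal C eliminated.
Round 3: Proposal A 8, Proposal B 4, Proposal D 10, Proposal E 17. Proposal B eliminated.
Round 4: Proposal A 12, Proposal D 10, Proposal E 17. Proposal D eliminated.
Round 5: Proposal A 21, Proposal E 18. Proposal A has a majority (≥20).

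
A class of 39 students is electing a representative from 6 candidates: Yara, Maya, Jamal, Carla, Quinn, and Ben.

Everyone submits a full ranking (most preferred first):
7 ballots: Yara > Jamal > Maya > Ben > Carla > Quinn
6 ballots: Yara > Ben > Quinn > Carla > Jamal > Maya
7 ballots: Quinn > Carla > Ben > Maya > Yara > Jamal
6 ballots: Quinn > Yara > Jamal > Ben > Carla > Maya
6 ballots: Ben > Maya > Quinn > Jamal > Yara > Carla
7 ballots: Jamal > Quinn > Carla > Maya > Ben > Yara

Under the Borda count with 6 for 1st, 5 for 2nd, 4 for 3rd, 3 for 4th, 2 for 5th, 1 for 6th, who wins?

Yara: 7×6 + 6×6 + 7×2 + 6×5 + 6×2 + 7×1 = 141
Maya: 7×4 + 6×1 + 7×3 + 6×1 + 6×5 + 7×3 = 112
Jamal: 7×5 + 6×2 + 7×1 + 6×4 + 6×3 + 7×6 = 138
Carla: 7×2 + 6×3 + 7×5 + 6×2 + 6×1 + 7×4 = 113
Quinn: 7×1 + 6×4 + 7×6 + 6×6 + 6×4 + 7×5 = 168
Ben: 7×3 + 6×5 + 7×4 + 6×3 + 6×6 + 7×2 = 147

Quinn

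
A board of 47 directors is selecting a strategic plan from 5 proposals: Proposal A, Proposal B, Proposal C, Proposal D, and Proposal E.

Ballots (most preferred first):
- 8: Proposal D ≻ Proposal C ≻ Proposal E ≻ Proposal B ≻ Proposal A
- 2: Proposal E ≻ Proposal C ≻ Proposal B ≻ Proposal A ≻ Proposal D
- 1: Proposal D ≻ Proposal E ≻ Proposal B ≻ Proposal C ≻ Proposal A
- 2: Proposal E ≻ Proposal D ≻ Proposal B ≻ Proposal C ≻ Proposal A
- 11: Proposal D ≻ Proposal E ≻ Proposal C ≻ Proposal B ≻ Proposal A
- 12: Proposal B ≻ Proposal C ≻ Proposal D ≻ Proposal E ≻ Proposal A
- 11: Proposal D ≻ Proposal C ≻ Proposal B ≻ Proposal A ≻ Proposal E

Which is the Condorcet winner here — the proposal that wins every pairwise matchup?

Proposal D vs Proposal A: 45–2
Proposal D vs Proposal B: 33–14
Proposal D vs Proposal C: 33–14
Proposal D vs Proposal E: 43–4
Proposal D beats every other proposal.

Proposal D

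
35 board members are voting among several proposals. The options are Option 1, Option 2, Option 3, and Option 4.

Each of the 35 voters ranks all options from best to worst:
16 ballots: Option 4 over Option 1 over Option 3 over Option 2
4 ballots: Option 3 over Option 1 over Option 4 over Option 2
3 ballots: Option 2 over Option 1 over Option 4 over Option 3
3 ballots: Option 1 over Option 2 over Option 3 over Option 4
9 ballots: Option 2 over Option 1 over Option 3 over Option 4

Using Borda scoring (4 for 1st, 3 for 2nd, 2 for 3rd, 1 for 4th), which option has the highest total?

Option 1: 16×3 + 4×3 + 3×3 + 3×4 + 9×3 = 108
Option 2: 16×1 + 4×1 + 3×4 + 3×3 + 9×4 = 77
Option 3: 16×2 + 4×4 + 3×1 + 3×2 + 9×2 = 75
Option 4: 16×4 + 4×2 + 3×2 + 3×1 + 9×1 = 90

Option 1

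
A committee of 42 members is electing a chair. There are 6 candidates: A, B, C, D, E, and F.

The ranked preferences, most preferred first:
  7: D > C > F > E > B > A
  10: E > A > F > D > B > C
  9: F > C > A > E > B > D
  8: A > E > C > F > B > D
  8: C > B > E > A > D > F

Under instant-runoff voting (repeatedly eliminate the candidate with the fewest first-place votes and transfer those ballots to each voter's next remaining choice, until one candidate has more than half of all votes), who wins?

C

Round 1: A 8, B 0, C 8, D 7, E 10, F 9. B eliminated.
Round 2: A 8, C 8, D 7, E 10, F 9. D eliminated.
Round 3: A 8, C 15, E 10, F 9. A eliminated.
Round 4: C 15, E 18, F 9. F eliminated.
Round 5: C 24, E 18. C has a majority (≥22).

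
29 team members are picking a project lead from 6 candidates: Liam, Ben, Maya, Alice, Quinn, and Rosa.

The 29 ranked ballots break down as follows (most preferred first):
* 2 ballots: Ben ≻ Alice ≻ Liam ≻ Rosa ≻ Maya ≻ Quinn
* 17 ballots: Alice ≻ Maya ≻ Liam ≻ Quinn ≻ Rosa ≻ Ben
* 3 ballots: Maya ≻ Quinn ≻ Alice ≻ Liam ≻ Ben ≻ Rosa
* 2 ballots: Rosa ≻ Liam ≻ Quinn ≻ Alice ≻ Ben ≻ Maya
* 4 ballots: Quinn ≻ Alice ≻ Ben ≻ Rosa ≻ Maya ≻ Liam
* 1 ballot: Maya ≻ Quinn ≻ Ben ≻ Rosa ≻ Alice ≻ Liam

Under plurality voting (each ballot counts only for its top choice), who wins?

First-place votes: Liam 0, Ben 2, Maya 4, Alice 17, Quinn 4, Rosa 2.

Alice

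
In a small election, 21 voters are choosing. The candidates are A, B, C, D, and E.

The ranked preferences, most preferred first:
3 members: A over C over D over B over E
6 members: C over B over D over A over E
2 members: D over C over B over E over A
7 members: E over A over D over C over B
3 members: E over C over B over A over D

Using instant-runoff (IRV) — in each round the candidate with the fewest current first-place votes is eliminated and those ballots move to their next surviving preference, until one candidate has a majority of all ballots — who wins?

Round 1: A 3, B 0, C 6, D 2, E 10. B eliminated.
Round 2: A 3, C 6, D 2, E 10. D eliminated.
Round 3: A 3, C 8, E 10. A eliminated.
Round 4: C 11, E 10. C has a majority (≥11).

C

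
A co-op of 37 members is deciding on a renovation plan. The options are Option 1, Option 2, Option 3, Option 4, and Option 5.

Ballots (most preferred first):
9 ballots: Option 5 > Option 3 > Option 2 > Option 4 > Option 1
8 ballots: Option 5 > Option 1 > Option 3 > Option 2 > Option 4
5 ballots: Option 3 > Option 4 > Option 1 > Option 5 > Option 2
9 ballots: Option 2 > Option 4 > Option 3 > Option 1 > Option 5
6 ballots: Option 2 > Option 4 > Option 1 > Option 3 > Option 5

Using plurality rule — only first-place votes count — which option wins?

First-place votes: Option 1 0, Option 2 15, Option 3 5, Option 4 0, Option 5 17.

Option 5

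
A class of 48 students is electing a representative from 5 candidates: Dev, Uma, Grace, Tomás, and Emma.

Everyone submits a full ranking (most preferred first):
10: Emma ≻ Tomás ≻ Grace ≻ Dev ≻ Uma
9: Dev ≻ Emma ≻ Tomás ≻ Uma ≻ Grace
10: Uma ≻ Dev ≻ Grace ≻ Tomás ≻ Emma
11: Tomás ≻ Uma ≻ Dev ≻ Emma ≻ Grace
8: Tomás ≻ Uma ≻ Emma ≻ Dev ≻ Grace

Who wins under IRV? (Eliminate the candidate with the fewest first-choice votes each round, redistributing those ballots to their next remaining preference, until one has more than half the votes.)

Round 1: Dev 9, Uma 10, Grace 0, Tomás 19, Emma 10. Grace eliminated.
Round 2: Dev 9, Uma 10, Tomás 19, Emma 10. Dev eliminated.
Round 3: Uma 10, Tomás 19, Emma 19. Uma eliminated.
Round 4: Tomás 29, Emma 19. Tomás has a majority (≥25).

Tomás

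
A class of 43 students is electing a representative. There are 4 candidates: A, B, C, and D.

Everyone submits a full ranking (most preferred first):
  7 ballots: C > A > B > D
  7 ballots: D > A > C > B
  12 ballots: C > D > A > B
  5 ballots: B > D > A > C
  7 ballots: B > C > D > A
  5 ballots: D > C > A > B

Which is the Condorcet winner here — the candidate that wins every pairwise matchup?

C vs A: 31–12
C vs B: 31–12
C vs D: 26–17
C beats every other candidate.

C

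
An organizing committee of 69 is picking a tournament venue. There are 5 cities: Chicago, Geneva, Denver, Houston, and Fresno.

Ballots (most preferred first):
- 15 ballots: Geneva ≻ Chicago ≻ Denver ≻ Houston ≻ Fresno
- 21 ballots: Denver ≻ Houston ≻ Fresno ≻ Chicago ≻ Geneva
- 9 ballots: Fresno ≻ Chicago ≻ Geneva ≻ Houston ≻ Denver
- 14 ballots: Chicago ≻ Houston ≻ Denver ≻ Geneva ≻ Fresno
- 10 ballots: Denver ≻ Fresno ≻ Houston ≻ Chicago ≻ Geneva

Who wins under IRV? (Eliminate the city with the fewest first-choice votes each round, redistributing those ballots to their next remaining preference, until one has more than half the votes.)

Round 1: Chicago 14, Geneva 15, Denver 31, Houston 0, Fresno 9. Houston eliminated.
Round 2: Chicago 14, Geneva 15, Denver 31, Fresno 9. Fresno eliminated.
Round 3: Chicago 23, Geneva 15, Denver 31. Geneva eliminated.
Round 4: Chicago 38, Denver 31. Chicago has a majority (≥35).

Chicago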